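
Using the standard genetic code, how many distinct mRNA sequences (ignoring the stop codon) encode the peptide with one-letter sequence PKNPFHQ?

Pro: 4 codons.
Lys: 2 codons.
Asn: 2 codons.
Pro: 4 codons.
Phe: 2 codons.
His: 2 codons.
Gln: 2 codons.
4 × 2 × 2 × 4 × 2 × 2 × 2 = 512.

512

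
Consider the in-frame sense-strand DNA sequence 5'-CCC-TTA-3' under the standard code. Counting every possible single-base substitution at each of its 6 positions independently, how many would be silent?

5

Codon 1 (CCC, Pro): 3 synonymous substitutions.
Codon 2 (TTA, Leu): 2 synonymous substitutions.
Total: 3 + 2 = 5.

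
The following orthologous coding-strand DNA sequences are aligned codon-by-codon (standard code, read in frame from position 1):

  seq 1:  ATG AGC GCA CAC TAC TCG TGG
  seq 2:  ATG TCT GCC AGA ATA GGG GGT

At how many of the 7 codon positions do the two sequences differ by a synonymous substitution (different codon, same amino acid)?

Codon 1: ATG Met / ATG Met — identical.
Codon 2: AGC Ser / TCT Ser — synonymous.
Codon 3: GCA Ala / GCC Ala — synonymous.
Codon 4: CAC His / AGA Arg — nonsynonymous.
Codon 5: TAC Tyr / ATA Ile — nonsynonymous.
Codon 6: TCG Ser / GGG Gly — nonsynonymous.
Codon 7: TGG Trp / GGT Gly — nonsynonymous.
Synonymous differences: 2.

2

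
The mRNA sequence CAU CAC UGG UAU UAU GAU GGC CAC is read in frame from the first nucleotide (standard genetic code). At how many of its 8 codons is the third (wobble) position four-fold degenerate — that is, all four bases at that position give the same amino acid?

1

Codon 1 CAU (His): third position 2-fold.
Codon 2 CAC (His): third position 2-fold.
Codon 3 UGG (Trp): third position 1-fold.
Codon 4 UAU (Tyr): third position 2-fold.
Codon 5 UAU (Tyr): third position 2-fold.
Codon 6 GAU (Asp): third position 2-fold.
Codon 7 GGC (Gly): third position 4-fold.
Codon 8 CAC (His): third position 2-fold.
Four-fold degenerate third positions: 1.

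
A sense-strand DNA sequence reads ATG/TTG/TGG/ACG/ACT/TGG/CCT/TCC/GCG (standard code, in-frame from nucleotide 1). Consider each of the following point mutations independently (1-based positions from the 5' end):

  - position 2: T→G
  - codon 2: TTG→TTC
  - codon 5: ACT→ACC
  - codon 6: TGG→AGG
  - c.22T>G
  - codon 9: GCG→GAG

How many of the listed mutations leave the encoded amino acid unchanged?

Codon 1: ATG (Met) → AGG (Arg) — missense.
Codon 2: TTG (Leu) → TTC (Phe) — missense.
Codon 5: ACT (Thr) → ACC (Thr) — synonymous.
Codon 6: TGG (Trp) → AGG (Arg) — missense.
Codon 8: TCC (Ser) → GCC (Ala) — missense.
Codon 9: GCG (Ala) → GAG (Glu) — missense.
Synonymous: 1 of 6.

1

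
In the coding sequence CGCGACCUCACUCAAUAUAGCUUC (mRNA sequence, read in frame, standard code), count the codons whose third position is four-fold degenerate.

Codon 1 CGC (Arg): third position 4-fold.
Codon 2 GAC (Asp): third position 2-fold.
Codon 3 CUC (Leu): third position 4-fold.
Codon 4 ACU (Thr): third position 4-fold.
Codon 5 CAA (Gln): third position 2-fold.
Codon 6 UAU (Tyr): third position 2-fold.
Codon 7 AGC (Ser): third position 2-fold.
Codon 8 UUC (Phe): third position 2-fold.
Four-fold degenerate third positions: 3.

3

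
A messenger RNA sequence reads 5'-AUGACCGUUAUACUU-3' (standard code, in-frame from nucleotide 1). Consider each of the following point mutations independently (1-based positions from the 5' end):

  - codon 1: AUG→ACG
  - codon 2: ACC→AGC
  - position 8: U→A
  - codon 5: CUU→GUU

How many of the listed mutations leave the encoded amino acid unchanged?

Codon 1: AUG (Met) → ACG (Thr) — missense.
Codon 2: ACC (Thr) → AGC (Ser) — missense.
Codon 3: GUU (Val) → GAU (Asp) — missense.
Codon 5: CUU (Leu) → GUU (Val) — missense.
Synonymous: 0 of 4.

0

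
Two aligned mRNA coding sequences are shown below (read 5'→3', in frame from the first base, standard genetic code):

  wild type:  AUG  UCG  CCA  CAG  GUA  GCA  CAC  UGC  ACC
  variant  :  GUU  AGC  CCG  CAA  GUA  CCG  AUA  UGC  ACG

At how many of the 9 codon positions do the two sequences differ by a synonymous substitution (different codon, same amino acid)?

4

Codon 1: AUG Met / GUU Val — nonsynonymous.
Codon 2: UCG Ser / AGC Ser — synonymous.
Codon 3: CCA Pro / CCG Pro — synonymous.
Codon 4: CAG Gln / CAA Gln — synonymous.
Codon 5: GUA Val / GUA Val — identical.
Codon 6: GCA Ala / CCG Pro — nonsynonymous.
Codon 7: CAC His / AUA Ile — nonsynonymous.
Codon 8: UGC Cys / UGC Cys — identical.
Codon 9: ACC Thr / ACG Thr — synonymous.
Synonymous differences: 4.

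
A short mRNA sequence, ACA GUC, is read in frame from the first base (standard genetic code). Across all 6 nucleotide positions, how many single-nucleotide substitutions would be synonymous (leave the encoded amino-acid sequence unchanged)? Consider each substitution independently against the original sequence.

Codon 1 (ACA, Thr): 3 synonymous substitutions.
Codon 2 (GUC, Val): 3 synonymous substitutions.
Total: 3 + 3 = 6.

6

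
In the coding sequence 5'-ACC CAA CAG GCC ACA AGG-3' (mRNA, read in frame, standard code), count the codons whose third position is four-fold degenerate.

3

Codon 1 ACC (Thr): third position 4-fold.
Codon 2 CAA (Gln): third position 2-fold.
Codon 3 CAG (Gln): third position 2-fold.
Codon 4 GCC (Ala): third position 4-fold.
Codon 5 ACA (Thr): third position 4-fold.
Codon 6 AGG (Arg): third position 2-fold.
Four-fold degenerate third positions: 3.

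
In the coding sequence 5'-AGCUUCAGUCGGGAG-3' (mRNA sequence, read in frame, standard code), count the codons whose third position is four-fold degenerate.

1

Codon 1 AGC (Ser): third position 2-fold.
Codon 2 UUC (Phe): third position 2-fold.
Codon 3 AGU (Ser): third position 2-fold.
Codon 4 CGG (Arg): third position 4-fold.
Codon 5 GAG (Glu): third position 2-fold.
Four-fold degenerate third positions: 1.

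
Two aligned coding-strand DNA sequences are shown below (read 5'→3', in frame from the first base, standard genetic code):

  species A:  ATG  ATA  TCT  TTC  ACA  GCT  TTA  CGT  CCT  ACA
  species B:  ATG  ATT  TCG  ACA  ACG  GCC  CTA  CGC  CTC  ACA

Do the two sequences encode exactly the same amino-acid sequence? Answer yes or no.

Codon 1: ATG Met / ATG Met — identical.
Codon 2: ATA Ile / ATT Ile — synonymous.
Codon 3: TCT Ser / TCG Ser — synonymous.
Codon 4: TTC Phe / ACA Thr — nonsynonymous.
Codon 5: ACA Thr / ACG Thr — synonymous.
Codon 6: GCT Ala / GCC Ala — synonymous.
Codon 7: TTA Leu / CTA Leu — synonymous.
Codon 8: CGT Arg / CGC Arg — synonymous.
Codon 9: CCT Pro / CTC Leu — nonsynonymous.
Codon 10: ACA Thr / ACA Thr — identical.
Nonsynonymous differences: 2 → different protein.

no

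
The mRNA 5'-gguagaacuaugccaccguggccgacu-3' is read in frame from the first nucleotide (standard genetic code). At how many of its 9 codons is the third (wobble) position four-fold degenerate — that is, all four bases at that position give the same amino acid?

6

Codon 1 GGU (Gly): third position 4-fold.
Codon 2 AGA (Arg): third position 2-fold.
Codon 3 ACU (Thr): third position 4-fold.
Codon 4 AUG (Met): third position 1-fold.
Codon 5 CCA (Pro): third position 4-fold.
Codon 6 CCG (Pro): third position 4-fold.
Codon 7 UGG (Trp): third position 1-fold.
Codon 8 CCG (Pro): third position 4-fold.
Codon 9 ACU (Thr): third position 4-fold.
Four-fold degenerate third positions: 6.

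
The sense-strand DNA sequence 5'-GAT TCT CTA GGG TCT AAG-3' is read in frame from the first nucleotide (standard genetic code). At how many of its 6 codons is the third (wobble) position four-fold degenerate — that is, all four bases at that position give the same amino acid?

Codon 1 GAT (Asp): third position 2-fold.
Codon 2 TCT (Ser): third position 4-fold.
Codon 3 CTA (Leu): third position 4-fold.
Codon 4 GGG (Gly): third position 4-fold.
Codon 5 TCT (Ser): third position 4-fold.
Codon 6 AAG (Lys): third position 2-fold.
Four-fold degenerate third positions: 4.

4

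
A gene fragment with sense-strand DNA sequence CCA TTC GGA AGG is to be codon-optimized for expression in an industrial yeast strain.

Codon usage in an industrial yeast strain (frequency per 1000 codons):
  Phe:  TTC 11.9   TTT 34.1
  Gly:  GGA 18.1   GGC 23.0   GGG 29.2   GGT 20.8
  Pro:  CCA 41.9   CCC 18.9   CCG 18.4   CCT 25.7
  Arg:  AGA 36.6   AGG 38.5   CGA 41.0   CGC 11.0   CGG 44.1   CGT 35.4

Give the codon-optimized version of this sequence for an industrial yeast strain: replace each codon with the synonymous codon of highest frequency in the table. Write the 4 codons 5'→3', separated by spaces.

CCA TTT GGG CGG

Codon 1 (Pro): best is CCA at 41.9.
Codon 2 (Phe): best is TTT at 34.1.
Codon 3 (Gly): best is GGG at 29.2.
Codon 4 (Arg): best is CGG at 44.1.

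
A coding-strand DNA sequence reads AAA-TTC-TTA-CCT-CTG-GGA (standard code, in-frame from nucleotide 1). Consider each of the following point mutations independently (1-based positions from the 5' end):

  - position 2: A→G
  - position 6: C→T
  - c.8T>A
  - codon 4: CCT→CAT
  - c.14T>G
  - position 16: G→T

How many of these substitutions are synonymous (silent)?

Codon 1: AAA (Lys) → AGA (Arg) — missense.
Codon 2: TTC (Phe) → TTT (Phe) — synonymous.
Codon 3: TTA (Leu) → TAA (Stop) — nonsense.
Codon 4: CCT (Pro) → CAT (His) — missense.
Codon 5: CTG (Leu) → CGG (Arg) — missense.
Codon 6: GGA (Gly) → TGA (Stop) — nonsense.
Synonymous: 1 of 6.

1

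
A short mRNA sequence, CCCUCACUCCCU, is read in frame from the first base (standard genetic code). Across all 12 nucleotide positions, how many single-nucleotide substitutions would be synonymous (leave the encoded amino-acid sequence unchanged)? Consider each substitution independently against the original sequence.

12

Codon 1 (CCC, Pro): 3 synonymous substitutions.
Codon 2 (UCA, Ser): 3 synonymous substitutions.
Codon 3 (CUC, Leu): 3 synonymous substitutions.
Codon 4 (CCU, Pro): 3 synonymous substitutions.
Total: 3 + 3 + 3 + 3 = 12.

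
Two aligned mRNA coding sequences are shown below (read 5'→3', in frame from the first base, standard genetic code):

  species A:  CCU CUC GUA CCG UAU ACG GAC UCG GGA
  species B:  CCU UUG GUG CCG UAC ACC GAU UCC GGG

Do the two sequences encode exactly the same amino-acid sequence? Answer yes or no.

Codon 1: CCU Pro / CCU Pro — identical.
Codon 2: CUC Leu / UUG Leu — synonymous.
Codon 3: GUA Val / GUG Val — synonymous.
Codon 4: CCG Pro / CCG Pro — identical.
Codon 5: UAU Tyr / UAC Tyr — synonymous.
Codon 6: ACG Thr / ACC Thr — synonymous.
Codon 7: GAC Asp / GAU Asp — synonymous.
Codon 8: UCG Ser / UCC Ser — synonymous.
Codon 9: GGA Gly / GGG Gly — synonymous.
Nonsynonymous differences: 0 → same protein.

yes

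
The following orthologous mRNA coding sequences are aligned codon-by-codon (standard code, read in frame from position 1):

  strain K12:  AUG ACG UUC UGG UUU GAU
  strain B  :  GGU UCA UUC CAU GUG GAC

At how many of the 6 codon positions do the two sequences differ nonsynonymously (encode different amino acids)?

Codon 1: AUG Met / GGU Gly — nonsynonymous.
Codon 2: ACG Thr / UCA Ser — nonsynonymous.
Codon 3: UUC Phe / UUC Phe — identical.
Codon 4: UGG Trp / CAU His — nonsynonymous.
Codon 5: UUU Phe / GUG Val — nonsynonymous.
Codon 6: GAU Asp / GAC Asp — synonymous.
Nonsynonymous differences: 4.

4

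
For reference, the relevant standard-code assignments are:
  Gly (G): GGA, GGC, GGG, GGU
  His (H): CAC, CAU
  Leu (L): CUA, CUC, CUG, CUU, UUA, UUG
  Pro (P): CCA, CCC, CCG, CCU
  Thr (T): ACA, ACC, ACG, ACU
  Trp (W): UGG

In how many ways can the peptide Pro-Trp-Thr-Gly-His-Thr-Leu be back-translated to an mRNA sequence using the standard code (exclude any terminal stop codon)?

Pro: 4 codons.
Trp: 1 codon.
Thr: 4 codons.
Gly: 4 codons.
His: 2 codons.
Thr: 4 codons.
Leu: 6 codons.
4 × 1 × 4 × 4 × 2 × 4 × 6 = 3072.

3072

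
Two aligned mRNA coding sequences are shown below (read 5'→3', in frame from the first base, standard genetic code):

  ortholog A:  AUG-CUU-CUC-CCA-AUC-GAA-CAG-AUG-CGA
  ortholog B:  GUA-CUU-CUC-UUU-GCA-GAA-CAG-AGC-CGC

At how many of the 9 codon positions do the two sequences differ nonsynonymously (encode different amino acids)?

Codon 1: AUG Met / GUA Val — nonsynonymous.
Codon 2: CUU Leu / CUU Leu — identical.
Codon 3: CUC Leu / CUC Leu — identical.
Codon 4: CCA Pro / UUU Phe — nonsynonymous.
Codon 5: AUC Ile / GCA Ala — nonsynonymous.
Codon 6: GAA Glu / GAA Glu — identical.
Codon 7: CAG Gln / CAG Gln — identical.
Codon 8: AUG Met / AGC Ser — nonsynonymous.
Codon 9: CGA Arg / CGC Arg — synonymous.
Nonsynonymous differences: 4.

4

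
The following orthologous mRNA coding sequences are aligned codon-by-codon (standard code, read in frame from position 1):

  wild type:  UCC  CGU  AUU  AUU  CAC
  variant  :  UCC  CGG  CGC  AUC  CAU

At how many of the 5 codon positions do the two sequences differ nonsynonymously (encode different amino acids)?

1

Codon 1: UCC Ser / UCC Ser — identical.
Codon 2: CGU Arg / CGG Arg — synonymous.
Codon 3: AUU Ile / CGC Arg — nonsynonymous.
Codon 4: AUU Ile / AUC Ile — synonymous.
Codon 5: CAC His / CAU His — synonymous.
Nonsynonymous differences: 1.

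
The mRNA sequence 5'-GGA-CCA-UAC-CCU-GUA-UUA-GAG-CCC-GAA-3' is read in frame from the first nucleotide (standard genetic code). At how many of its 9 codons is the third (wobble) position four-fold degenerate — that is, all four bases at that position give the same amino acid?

5

Codon 1 GGA (Gly): third position 4-fold.
Codon 2 CCA (Pro): third position 4-fold.
Codon 3 UAC (Tyr): third position 2-fold.
Codon 4 CCU (Pro): third position 4-fold.
Codon 5 GUA (Val): third position 4-fold.
Codon 6 UUA (Leu): third position 2-fold.
Codon 7 GAG (Glu): third position 2-fold.
Codon 8 CCC (Pro): third position 4-fold.
Codon 9 GAA (Glu): third position 2-fold.
Four-fold degenerate third positions: 5.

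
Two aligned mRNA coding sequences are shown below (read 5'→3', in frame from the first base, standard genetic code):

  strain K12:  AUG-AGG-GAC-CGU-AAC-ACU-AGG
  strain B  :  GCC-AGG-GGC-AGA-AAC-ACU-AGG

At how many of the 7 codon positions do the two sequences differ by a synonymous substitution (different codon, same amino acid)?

Codon 1: AUG Met / GCC Ala — nonsynonymous.
Codon 2: AGG Arg / AGG Arg — identical.
Codon 3: GAC Asp / GGC Gly — nonsynonymous.
Codon 4: CGU Arg / AGA Arg — synonymous.
Codon 5: AAC Asn / AAC Asn — identical.
Codon 6: ACU Thr / ACU Thr — identical.
Codon 7: AGG Arg / AGG Arg — identical.
Synonymous differences: 1.

1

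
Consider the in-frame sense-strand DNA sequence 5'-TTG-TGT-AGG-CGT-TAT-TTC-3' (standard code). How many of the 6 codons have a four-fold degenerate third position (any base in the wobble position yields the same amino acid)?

1

Codon 1 TTG (Leu): third position 2-fold.
Codon 2 TGT (Cys): third position 2-fold.
Codon 3 AGG (Arg): third position 2-fold.
Codon 4 CGT (Arg): third position 4-fold.
Codon 5 TAT (Tyr): third position 2-fold.
Codon 6 TTC (Phe): third position 2-fold.
Four-fold degenerate third positions: 1.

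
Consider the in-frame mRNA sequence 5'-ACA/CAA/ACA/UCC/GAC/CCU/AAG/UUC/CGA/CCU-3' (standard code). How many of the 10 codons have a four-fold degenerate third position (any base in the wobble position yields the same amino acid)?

Codon 1 ACA (Thr): third position 4-fold.
Codon 2 CAA (Gln): third position 2-fold.
Codon 3 ACA (Thr): third position 4-fold.
Codon 4 UCC (Ser): third position 4-fold.
Codon 5 GAC (Asp): third position 2-fold.
Codon 6 CCU (Pro): third position 4-fold.
Codon 7 AAG (Lys): third position 2-fold.
Codon 8 UUC (Phe): third position 2-fold.
Codon 9 CGA (Arg): third position 4-fold.
Codon 10 CCU (Pro): third position 4-fold.
Four-fold degenerate third positions: 6.

6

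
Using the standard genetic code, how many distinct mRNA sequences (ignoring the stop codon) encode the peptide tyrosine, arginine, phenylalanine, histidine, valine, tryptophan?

Tyr: 2 codons.
Arg: 6 codons.
Phe: 2 codons.
His: 2 codons.
Val: 4 codons.
Trp: 1 codon.
2 × 6 × 2 × 2 × 4 × 1 = 192.

192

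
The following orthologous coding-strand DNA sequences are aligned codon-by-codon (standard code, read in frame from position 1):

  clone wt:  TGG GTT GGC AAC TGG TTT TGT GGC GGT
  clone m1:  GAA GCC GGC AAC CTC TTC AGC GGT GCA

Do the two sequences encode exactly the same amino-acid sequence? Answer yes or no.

no

Codon 1: TGG Trp / GAA Glu — nonsynonymous.
Codon 2: GTT Val / GCC Ala — nonsynonymous.
Codon 3: GGC Gly / GGC Gly — identical.
Codon 4: AAC Asn / AAC Asn — identical.
Codon 5: TGG Trp / CTC Leu — nonsynonymous.
Codon 6: TTT Phe / TTC Phe — synonymous.
Codon 7: TGT Cys / AGC Ser — nonsynonymous.
Codon 8: GGC Gly / GGT Gly — synonymous.
Codon 9: GGT Gly / GCA Ala — nonsynonymous.
Nonsynonymous differences: 5 → different protein.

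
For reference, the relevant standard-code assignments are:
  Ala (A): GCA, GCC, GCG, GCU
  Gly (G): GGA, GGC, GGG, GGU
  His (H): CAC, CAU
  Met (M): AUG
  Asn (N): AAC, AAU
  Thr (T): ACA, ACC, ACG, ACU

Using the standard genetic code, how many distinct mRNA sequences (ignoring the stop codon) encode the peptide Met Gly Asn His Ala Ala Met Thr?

1024

Met: 1 codon.
Gly: 4 codons.
Asn: 2 codons.
His: 2 codons.
Ala: 4 codons.
Ala: 4 codons.
Met: 1 codon.
Thr: 4 codons.
1 × 4 × 2 × 2 × 4 × 4 × 1 × 4 = 1024.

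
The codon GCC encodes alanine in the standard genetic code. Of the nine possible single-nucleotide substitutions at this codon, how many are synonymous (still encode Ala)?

Position 1: none → 0 synonymous.
Position 2: none → 0 synonymous.
Position 3: GCU, GCA, GCG → 3 synonymous.
Total: 0 + 0 + 3 = 3.

3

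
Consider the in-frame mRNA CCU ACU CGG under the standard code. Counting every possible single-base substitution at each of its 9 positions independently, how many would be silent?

10

Codon 1 (CCU, Pro): 3 synonymous substitutions.
Codon 2 (ACU, Thr): 3 synonymous substitutions.
Codon 3 (CGG, Arg): 4 synonymous substitutions.
Total: 3 + 3 + 4 = 10.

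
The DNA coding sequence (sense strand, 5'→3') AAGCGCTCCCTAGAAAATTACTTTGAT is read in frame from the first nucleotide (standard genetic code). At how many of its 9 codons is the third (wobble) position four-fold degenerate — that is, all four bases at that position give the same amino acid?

Codon 1 AAG (Lys): third position 2-fold.
Codon 2 CGC (Arg): third position 4-fold.
Codon 3 TCC (Ser): third position 4-fold.
Codon 4 CTA (Leu): third position 4-fold.
Codon 5 GAA (Glu): third position 2-fold.
Codon 6 AAT (Asn): third position 2-fold.
Codon 7 TAC (Tyr): third position 2-fold.
Codon 8 TTT (Phe): third position 2-fold.
Codon 9 GAT (Asp): third position 2-fold.
Four-fold degenerate third positions: 3.

3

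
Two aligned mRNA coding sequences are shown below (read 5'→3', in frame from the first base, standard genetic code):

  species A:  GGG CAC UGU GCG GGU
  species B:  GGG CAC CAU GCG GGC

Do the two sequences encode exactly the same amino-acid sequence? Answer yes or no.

Codon 1: GGG Gly / GGG Gly — identical.
Codon 2: CAC His / CAC His — identical.
Codon 3: UGU Cys / CAU His — nonsynonymous.
Codon 4: GCG Ala / GCG Ala — identical.
Codon 5: GGU Gly / GGC Gly — synonymous.
Nonsynonymous differences: 1 → different protein.

no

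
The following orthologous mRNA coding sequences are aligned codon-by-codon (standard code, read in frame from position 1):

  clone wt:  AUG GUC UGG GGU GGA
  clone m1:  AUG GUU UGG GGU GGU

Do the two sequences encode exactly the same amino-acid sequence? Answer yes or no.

Codon 1: AUG Met / AUG Met — identical.
Codon 2: GUC Val / GUU Val — synonymous.
Codon 3: UGG Trp / UGG Trp — identical.
Codon 4: GGU Gly / GGU Gly — identical.
Codon 5: GGA Gly / GGU Gly — synonymous.
Nonsynonymous differences: 0 → same protein.

yes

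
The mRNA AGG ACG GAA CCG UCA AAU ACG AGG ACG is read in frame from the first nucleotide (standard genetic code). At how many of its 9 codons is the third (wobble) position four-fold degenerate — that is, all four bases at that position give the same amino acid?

Codon 1 AGG (Arg): third position 2-fold.
Codon 2 ACG (Thr): third position 4-fold.
Codon 3 GAA (Glu): third position 2-fold.
Codon 4 CCG (Pro): third position 4-fold.
Codon 5 UCA (Ser): third position 4-fold.
Codon 6 AAU (Asn): third position 2-fold.
Codon 7 ACG (Thr): third position 4-fold.
Codon 8 AGG (Arg): third position 2-fold.
Codon 9 ACG (Thr): third position 4-fold.
Four-fold degenerate third positions: 5.

5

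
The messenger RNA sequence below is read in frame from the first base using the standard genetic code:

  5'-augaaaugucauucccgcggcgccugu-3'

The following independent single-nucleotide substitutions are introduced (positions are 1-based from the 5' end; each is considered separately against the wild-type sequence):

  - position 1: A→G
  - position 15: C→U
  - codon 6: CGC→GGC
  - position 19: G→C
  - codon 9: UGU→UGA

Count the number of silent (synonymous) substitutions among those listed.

Codon 1: AUG (Met) → GUG (Val) — missense.
Codon 5: UCC (Ser) → UCU (Ser) — synonymous.
Codon 6: CGC (Arg) → GGC (Gly) — missense.
Codon 7: GGC (Gly) → CGC (Arg) — missense.
Codon 9: UGU (Cys) → UGA (Stop) — nonsense.
Synonymous: 1 of 5.

1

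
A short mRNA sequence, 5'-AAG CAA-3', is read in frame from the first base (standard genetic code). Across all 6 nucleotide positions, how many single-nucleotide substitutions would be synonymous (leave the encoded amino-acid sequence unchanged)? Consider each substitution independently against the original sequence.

2

Codon 1 (AAG, Lys): 1 synonymous substitution.
Codon 2 (CAA, Gln): 1 synonymous substitution.
Total: 1 + 1 = 2.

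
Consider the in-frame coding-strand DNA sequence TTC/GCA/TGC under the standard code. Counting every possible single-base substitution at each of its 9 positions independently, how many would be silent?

5

Codon 1 (TTC, Phe): 1 synonymous substitution.
Codon 2 (GCA, Ala): 3 synonymous substitutions.
Codon 3 (TGC, Cys): 1 synonymous substitution.
Total: 1 + 3 + 1 = 5.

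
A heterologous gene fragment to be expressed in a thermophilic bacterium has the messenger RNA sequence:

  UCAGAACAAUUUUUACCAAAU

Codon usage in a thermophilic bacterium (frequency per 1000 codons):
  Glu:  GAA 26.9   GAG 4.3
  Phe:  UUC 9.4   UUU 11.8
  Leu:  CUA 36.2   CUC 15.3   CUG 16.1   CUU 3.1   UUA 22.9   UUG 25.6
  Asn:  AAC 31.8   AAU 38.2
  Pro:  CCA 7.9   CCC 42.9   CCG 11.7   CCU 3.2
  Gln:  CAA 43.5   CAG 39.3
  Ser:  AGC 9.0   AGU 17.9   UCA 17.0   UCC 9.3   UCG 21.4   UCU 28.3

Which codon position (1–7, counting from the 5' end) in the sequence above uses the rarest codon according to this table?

6

Codon 1 UCA (Ser): 17.0 per 1000.
Codon 2 GAA (Glu): 26.9 per 1000.
Codon 3 CAA (Gln): 43.5 per 1000.
Codon 4 UUU (Phe): 11.8 per 1000.
Codon 5 UUA (Leu): 22.9 per 1000.
Codon 6 CCA (Pro): 7.9 per 1000.
Codon 7 AAU (Asn): 38.2 per 1000.
Lowest frequency is 7.9 at codon 6.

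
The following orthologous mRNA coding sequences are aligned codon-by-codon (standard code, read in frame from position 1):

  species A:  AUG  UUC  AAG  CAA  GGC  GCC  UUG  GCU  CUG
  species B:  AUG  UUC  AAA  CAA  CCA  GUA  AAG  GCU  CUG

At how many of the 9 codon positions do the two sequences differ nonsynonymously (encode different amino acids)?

Codon 1: AUG Met / AUG Met — identical.
Codon 2: UUC Phe / UUC Phe — identical.
Codon 3: AAG Lys / AAA Lys — synonymous.
Codon 4: CAA Gln / CAA Gln — identical.
Codon 5: GGC Gly / CCA Pro — nonsynonymous.
Codon 6: GCC Ala / GUA Val — nonsynonymous.
Codon 7: UUG Leu / AAG Lys — nonsynonymous.
Codon 8: GCU Ala / GCU Ala — identical.
Codon 9: CUG Leu / CUG Leu — identical.
Nonsynonymous differences: 3.

3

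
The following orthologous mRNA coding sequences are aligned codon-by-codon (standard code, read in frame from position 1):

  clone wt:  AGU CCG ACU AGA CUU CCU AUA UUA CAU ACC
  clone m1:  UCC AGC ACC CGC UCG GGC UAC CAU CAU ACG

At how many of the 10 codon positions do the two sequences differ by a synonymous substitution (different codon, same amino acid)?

Codon 1: AGU Ser / UCC Ser — synonymous.
Codon 2: CCG Pro / AGC Ser — nonsynonymous.
Codon 3: ACU Thr / ACC Thr — synonymous.
Codon 4: AGA Arg / CGC Arg — synonymous.
Codon 5: CUU Leu / UCG Ser — nonsynonymous.
Codon 6: CCU Pro / GGC Gly — nonsynonymous.
Codon 7: AUA Ile / UAC Tyr — nonsynonymous.
Codon 8: UUA Leu / CAU His — nonsynonymous.
Codon 9: CAU His / CAU His — identical.
Codon 10: ACC Thr / ACG Thr — synonymous.
Synonymous differences: 4.

4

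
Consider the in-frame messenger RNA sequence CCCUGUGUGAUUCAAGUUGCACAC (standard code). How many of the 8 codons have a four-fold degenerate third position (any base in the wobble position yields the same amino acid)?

Codon 1 CCC (Pro): third position 4-fold.
Codon 2 UGU (Cys): third position 2-fold.
Codon 3 GUG (Val): third position 4-fold.
Codon 4 AUU (Ile): third position 3-fold.
Codon 5 CAA (Gln): third position 2-fold.
Codon 6 GUU (Val): third position 4-fold.
Codon 7 GCA (Ala): third position 4-fold.
Codon 8 CAC (His): third position 2-fold.
Four-fold degenerate third positions: 4.

4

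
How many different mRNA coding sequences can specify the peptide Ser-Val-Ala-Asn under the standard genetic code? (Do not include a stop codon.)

Ser: 6 codons.
Val: 4 codons.
Ala: 4 codons.
Asn: 2 codons.
6 × 4 × 4 × 2 = 192.

192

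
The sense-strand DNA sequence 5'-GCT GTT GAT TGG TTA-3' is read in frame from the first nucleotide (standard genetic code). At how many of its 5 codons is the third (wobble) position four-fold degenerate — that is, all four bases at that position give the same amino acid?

Codon 1 GCT (Ala): third position 4-fold.
Codon 2 GTT (Val): third position 4-fold.
Codon 3 GAT (Asp): third position 2-fold.
Codon 4 TGG (Trp): third position 1-fold.
Codon 5 TTA (Leu): third position 2-fold.
Four-fold degenerate third positions: 2.

2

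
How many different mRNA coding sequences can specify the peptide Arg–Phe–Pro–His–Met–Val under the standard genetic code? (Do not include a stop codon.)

384

Arg: 6 codons.
Phe: 2 codons.
Pro: 4 codons.
His: 2 codons.
Met: 1 codon.
Val: 4 codons.
6 × 2 × 4 × 2 × 1 × 4 = 384.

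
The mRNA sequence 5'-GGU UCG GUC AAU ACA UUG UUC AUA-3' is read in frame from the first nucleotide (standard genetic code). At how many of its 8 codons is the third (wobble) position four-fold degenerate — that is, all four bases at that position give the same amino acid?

Codon 1 GGU (Gly): third position 4-fold.
Codon 2 UCG (Ser): third position 4-fold.
Codon 3 GUC (Val): third position 4-fold.
Codon 4 AAU (Asn): third position 2-fold.
Codon 5 ACA (Thr): third position 4-fold.
Codon 6 UUG (Leu): third position 2-fold.
Codon 7 UUC (Phe): third position 2-fold.
Codon 8 AUA (Ile): third position 3-fold.
Four-fold degenerate third positions: 4.

4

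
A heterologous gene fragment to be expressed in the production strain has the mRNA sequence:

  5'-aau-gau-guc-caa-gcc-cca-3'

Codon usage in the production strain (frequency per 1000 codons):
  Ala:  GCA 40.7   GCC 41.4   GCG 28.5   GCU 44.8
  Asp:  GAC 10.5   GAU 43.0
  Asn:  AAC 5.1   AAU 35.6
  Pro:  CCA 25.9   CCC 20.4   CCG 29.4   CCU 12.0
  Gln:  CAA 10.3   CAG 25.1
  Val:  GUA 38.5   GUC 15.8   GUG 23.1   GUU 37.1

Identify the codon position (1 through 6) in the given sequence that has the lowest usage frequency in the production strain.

Codon 1 AAU (Asn): 35.6 per 1000.
Codon 2 GAU (Asp): 43.0 per 1000.
Codon 3 GUC (Val): 15.8 per 1000.
Codon 4 CAA (Gln): 10.3 per 1000.
Codon 5 GCC (Ala): 41.4 per 1000.
Codon 6 CCA (Pro): 25.9 per 1000.
Lowest frequency is 10.3 at codon 4.

4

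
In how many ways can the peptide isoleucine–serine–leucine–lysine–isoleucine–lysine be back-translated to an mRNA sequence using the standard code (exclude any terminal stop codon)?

Ile: 3 codons.
Ser: 6 codons.
Leu: 6 codons.
Lys: 2 codons.
Ile: 3 codons.
Lys: 2 codons.
3 × 6 × 6 × 2 × 3 × 2 = 1296.

1296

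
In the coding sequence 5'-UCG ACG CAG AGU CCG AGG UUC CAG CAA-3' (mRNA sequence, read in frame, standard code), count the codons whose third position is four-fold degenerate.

Codon 1 UCG (Ser): third position 4-fold.
Codon 2 ACG (Thr): third position 4-fold.
Codon 3 CAG (Gln): third position 2-fold.
Codon 4 AGU (Ser): third position 2-fold.
Codon 5 CCG (Pro): third position 4-fold.
Codon 6 AGG (Arg): third position 2-fold.
Codon 7 UUC (Phe): third position 2-fold.
Codon 8 CAG (Gln): third position 2-fold.
Codon 9 CAA (Gln): third position 2-fold.
Four-fold degenerate third positions: 3.

3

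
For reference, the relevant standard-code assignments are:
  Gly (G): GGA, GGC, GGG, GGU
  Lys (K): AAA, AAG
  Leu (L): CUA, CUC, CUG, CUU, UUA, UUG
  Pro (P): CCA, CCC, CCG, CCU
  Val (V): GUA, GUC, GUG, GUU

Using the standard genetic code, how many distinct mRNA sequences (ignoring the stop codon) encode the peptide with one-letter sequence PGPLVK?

3072

Pro: 4 codons.
Gly: 4 codons.
Pro: 4 codons.
Leu: 6 codons.
Val: 4 codons.
Lys: 2 codons.
4 × 4 × 4 × 6 × 4 × 2 = 3072.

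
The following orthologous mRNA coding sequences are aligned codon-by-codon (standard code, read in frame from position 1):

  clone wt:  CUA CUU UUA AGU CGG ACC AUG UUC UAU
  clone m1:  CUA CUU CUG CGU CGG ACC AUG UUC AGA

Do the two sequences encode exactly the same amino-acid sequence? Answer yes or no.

no

Codon 1: CUA Leu / CUA Leu — identical.
Codon 2: CUU Leu / CUU Leu — identical.
Codon 3: UUA Leu / CUG Leu — synonymous.
Codon 4: AGU Ser / CGU Arg — nonsynonymous.
Codon 5: CGG Arg / CGG Arg — identical.
Codon 6: ACC Thr / ACC Thr — identical.
Codon 7: AUG Met / AUG Met — identical.
Codon 8: UUC Phe / UUC Phe — identical.
Codon 9: UAU Tyr / AGA Arg — nonsynonymous.
Nonsynonymous differences: 2 → different protein.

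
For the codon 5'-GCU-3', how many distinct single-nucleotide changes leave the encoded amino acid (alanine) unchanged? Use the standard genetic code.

3

Position 1: none → 0 synonymous.
Position 2: none → 0 synonymous.
Position 3: GCC, GCA, GCG → 3 synonymous.
Total: 0 + 0 + 3 = 3.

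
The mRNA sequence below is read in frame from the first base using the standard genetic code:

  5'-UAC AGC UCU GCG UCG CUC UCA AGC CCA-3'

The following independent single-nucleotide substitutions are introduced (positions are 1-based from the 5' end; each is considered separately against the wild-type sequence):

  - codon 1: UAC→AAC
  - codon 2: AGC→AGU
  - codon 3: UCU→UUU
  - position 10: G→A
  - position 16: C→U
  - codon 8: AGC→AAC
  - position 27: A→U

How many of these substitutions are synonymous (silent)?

2

Codon 1: UAC (Tyr) → AAC (Asn) — missense.
Codon 2: AGC (Ser) → AGU (Ser) — synonymous.
Codon 3: UCU (Ser) → UUU (Phe) — missense.
Codon 4: GCG (Ala) → ACG (Thr) — missense.
Codon 6: CUC (Leu) → UUC (Phe) — missense.
Codon 8: AGC (Ser) → AAC (Asn) — missense.
Codon 9: CCA (Pro) → CCU (Pro) — synonymous.
Synonymous: 2 of 7.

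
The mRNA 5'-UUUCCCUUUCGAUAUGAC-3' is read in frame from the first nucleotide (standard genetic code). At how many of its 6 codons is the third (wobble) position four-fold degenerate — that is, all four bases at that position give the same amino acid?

2

Codon 1 UUU (Phe): third position 2-fold.
Codon 2 CCC (Pro): third position 4-fold.
Codon 3 UUU (Phe): third position 2-fold.
Codon 4 CGA (Arg): third position 4-fold.
Codon 5 UAU (Tyr): third position 2-fold.
Codon 6 GAC (Asp): third position 2-fold.
Four-fold degenerate third positions: 2.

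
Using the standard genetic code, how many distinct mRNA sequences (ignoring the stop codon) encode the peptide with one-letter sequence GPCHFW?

128

Gly: 4 codons.
Pro: 4 codons.
Cys: 2 codons.
His: 2 codons.
Phe: 2 codons.
Trp: 1 codon.
4 × 4 × 2 × 2 × 2 × 1 = 128.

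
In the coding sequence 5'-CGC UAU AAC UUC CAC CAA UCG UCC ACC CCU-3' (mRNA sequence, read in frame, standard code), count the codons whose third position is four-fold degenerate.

Codon 1 CGC (Arg): third position 4-fold.
Codon 2 UAU (Tyr): third position 2-fold.
Codon 3 AAC (Asn): third position 2-fold.
Codon 4 UUC (Phe): third position 2-fold.
Codon 5 CAC (His): third position 2-fold.
Codon 6 CAA (Gln): third position 2-fold.
Codon 7 UCG (Ser): third position 4-fold.
Codon 8 UCC (Ser): third position 4-fold.
Codon 9 ACC (Thr): third position 4-fold.
Codon 10 CCU (Pro): third position 4-fold.
Four-fold degenerate third positions: 5.

5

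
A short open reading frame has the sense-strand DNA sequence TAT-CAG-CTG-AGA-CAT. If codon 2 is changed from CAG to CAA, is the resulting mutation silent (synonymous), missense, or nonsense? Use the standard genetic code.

Position 6 falls in codon 2: CAG → Gln.
After the substitution the codon is CAA → Gln.
Both encode Gln, so the change is synonymous.

silent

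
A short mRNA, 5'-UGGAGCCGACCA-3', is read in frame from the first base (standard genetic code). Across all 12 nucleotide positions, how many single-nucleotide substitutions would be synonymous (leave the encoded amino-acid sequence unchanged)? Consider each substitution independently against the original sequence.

8

Codon 1 (UGG, Trp): 0 synonymous substitutions.
Codon 2 (AGC, Ser): 1 synonymous substitution.
Codon 3 (CGA, Arg): 4 synonymous substitutions.
Codon 4 (CCA, Pro): 3 synonymous substitutions.
Total: 0 + 1 + 4 + 3 = 8.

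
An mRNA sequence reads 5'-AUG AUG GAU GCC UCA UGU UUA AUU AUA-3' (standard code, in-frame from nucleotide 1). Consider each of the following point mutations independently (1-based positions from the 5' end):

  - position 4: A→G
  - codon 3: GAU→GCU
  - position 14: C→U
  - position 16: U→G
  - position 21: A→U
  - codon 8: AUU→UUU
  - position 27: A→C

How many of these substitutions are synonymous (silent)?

1

Codon 2: AUG (Met) → GUG (Val) — missense.
Codon 3: GAU (Asp) → GCU (Ala) — missense.
Codon 5: UCA (Ser) → UUA (Leu) — missense.
Codon 6: UGU (Cys) → GGU (Gly) — missense.
Codon 7: UUA (Leu) → UUU (Phe) — missense.
Codon 8: AUU (Ile) → UUU (Phe) — missense.
Codon 9: AUA (Ile) → AUC (Ile) — synonymous.
Synonymous: 1 of 7.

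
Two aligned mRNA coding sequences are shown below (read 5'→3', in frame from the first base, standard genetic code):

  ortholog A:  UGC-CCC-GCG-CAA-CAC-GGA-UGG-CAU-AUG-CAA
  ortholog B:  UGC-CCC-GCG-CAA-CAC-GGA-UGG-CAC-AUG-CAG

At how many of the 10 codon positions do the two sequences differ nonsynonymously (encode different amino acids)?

Codon 1: UGC Cys / UGC Cys — identical.
Codon 2: CCC Pro / CCC Pro — identical.
Codon 3: GCG Ala / GCG Ala — identical.
Codon 4: CAA Gln / CAA Gln — identical.
Codon 5: CAC His / CAC His — identical.
Codon 6: GGA Gly / GGA Gly — identical.
Codon 7: UGG Trp / UGG Trp — identical.
Codon 8: CAU His / CAC His — synonymous.
Codon 9: AUG Met / AUG Met — identical.
Codon 10: CAA Gln / CAG Gln — synonymous.
Nonsynonymous differences: 0.

0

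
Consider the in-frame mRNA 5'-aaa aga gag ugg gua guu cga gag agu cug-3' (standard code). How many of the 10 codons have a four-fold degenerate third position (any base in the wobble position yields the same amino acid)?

4

Codon 1 AAA (Lys): third position 2-fold.
Codon 2 AGA (Arg): third position 2-fold.
Codon 3 GAG (Glu): third position 2-fold.
Codon 4 UGG (Trp): third position 1-fold.
Codon 5 GUA (Val): third position 4-fold.
Codon 6 GUU (Val): third position 4-fold.
Codon 7 CGA (Arg): third position 4-fold.
Codon 8 GAG (Glu): third position 2-fold.
Codon 9 AGU (Ser): third position 2-fold.
Codon 10 CUG (Leu): third position 4-fold.
Four-fold degenerate third positions: 4.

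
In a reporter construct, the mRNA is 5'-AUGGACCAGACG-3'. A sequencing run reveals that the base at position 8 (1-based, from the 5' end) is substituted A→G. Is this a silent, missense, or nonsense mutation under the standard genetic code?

missense

Position 8 falls in codon 3: CAG → Gln.
After the substitution the codon is CGG → Arg.
Gln ≠ Arg, so this is a missense mutation.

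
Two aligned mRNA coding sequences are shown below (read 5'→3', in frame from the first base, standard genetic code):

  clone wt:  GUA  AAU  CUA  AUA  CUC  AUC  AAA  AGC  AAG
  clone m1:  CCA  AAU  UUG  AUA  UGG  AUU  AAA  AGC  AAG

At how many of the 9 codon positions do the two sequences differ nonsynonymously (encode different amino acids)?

Codon 1: GUA Val / CCA Pro — nonsynonymous.
Codon 2: AAU Asn / AAU Asn — identical.
Codon 3: CUA Leu / UUG Leu — synonymous.
Codon 4: AUA Ile / AUA Ile — identical.
Codon 5: CUC Leu / UGG Trp — nonsynonymous.
Codon 6: AUC Ile / AUU Ile — synonymous.
Codon 7: AAA Lys / AAA Lys — identical.
Codon 8: AGC Ser / AGC Ser — identical.
Codon 9: AAG Lys / AAG Lys — identical.
Nonsynonymous differences: 2.

2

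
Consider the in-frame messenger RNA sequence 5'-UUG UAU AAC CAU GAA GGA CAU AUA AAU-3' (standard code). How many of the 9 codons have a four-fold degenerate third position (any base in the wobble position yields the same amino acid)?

1

Codon 1 UUG (Leu): third position 2-fold.
Codon 2 UAU (Tyr): third position 2-fold.
Codon 3 AAC (Asn): third position 2-fold.
Codon 4 CAU (His): third position 2-fold.
Codon 5 GAA (Glu): third position 2-fold.
Codon 6 GGA (Gly): third position 4-fold.
Codon 7 CAU (His): third position 2-fold.
Codon 8 AUA (Ile): third position 3-fold.
Codon 9 AAU (Asn): third position 2-fold.
Four-fold degenerate third positions: 1.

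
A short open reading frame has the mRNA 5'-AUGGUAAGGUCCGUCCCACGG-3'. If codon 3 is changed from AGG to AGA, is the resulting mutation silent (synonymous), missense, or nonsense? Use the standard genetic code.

Position 9 falls in codon 3: AGG → Arg.
After the substitution the codon is AGA → Arg.
Both encode Arg, so the change is synonymous.

silent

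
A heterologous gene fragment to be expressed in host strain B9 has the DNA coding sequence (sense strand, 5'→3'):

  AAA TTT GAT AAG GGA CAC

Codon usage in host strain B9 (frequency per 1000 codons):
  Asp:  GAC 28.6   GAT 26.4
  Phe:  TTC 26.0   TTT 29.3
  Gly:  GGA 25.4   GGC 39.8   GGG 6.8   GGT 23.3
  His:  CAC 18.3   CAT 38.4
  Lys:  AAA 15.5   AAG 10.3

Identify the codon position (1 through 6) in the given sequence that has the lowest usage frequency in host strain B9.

4

Codon 1 AAA (Lys): 15.5 per 1000.
Codon 2 TTT (Phe): 29.3 per 1000.
Codon 3 GAT (Asp): 26.4 per 1000.
Codon 4 AAG (Lys): 10.3 per 1000.
Codon 5 GGA (Gly): 25.4 per 1000.
Codon 6 CAC (His): 18.3 per 1000.
Lowest frequency is 10.3 at codon 4.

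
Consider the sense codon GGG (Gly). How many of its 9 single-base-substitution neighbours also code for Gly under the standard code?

Position 1: none → 0 synonymous.
Position 2: none → 0 synonymous.
Position 3: GGU, GGC, GGA → 3 synonymous.
Total: 0 + 0 + 3 = 3.

3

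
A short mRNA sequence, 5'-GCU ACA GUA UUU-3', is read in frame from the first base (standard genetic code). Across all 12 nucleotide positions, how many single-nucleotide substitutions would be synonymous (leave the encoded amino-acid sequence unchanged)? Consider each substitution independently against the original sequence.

10

Codon 1 (GCU, Ala): 3 synonymous substitutions.
Codon 2 (ACA, Thr): 3 synonymous substitutions.
Codon 3 (GUA, Val): 3 synonymous substitutions.
Codon 4 (UUU, Phe): 1 synonymous substitution.
Total: 3 + 3 + 3 + 1 = 10.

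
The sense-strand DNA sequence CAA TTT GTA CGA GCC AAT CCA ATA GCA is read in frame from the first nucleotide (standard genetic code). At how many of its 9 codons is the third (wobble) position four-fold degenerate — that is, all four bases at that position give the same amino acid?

5

Codon 1 CAA (Gln): third position 2-fold.
Codon 2 TTT (Phe): third position 2-fold.
Codon 3 GTA (Val): third position 4-fold.
Codon 4 CGA (Arg): third position 4-fold.
Codon 5 GCC (Ala): third position 4-fold.
Codon 6 AAT (Asn): third position 2-fold.
Codon 7 CCA (Pro): third position 4-fold.
Codon 8 ATA (Ile): third position 3-fold.
Codon 9 GCA (Ala): third position 4-fold.
Four-fold degenerate third positions: 5.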